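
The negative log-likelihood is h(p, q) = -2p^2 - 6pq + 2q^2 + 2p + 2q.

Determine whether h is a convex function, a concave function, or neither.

h is quadratic, so its Hessian is the constant matrix H = [[-4, -6], [-6, 4]].
det(H) = -52, tr(H) = 0.
det(H) < 0, so H is indefinite: neither convex nor concave.

neither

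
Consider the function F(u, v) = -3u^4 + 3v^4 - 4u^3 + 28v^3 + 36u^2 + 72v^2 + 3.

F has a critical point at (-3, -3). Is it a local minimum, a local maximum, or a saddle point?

local maximum

The mixed partial ∂²F/∂u∂v is 0, so the Hessian at any point is diag(F_uu, F_vv) = diag(12(-3u^2 - 2u + 6), 12(3v^2 + 14v + 12)).
At (-3, -3): H = diag(-180, -36).
Both eigenvalues are negative, so H is negative definite: a local maximum.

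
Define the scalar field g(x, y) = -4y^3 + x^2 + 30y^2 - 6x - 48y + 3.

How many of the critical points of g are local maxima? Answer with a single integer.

g separates as a function of x plus a function of y, so ∇g=0 decouples.
∂g/∂x = 2(x - 3) = 0 at x ∈ {3}; ∂g/∂y = -12(y - 4)(y - 1) = 0 at y ∈ {1, 4}.
The Hessian is diagonal: diag(g_xx, g_yy). Second derivatives: g_xx(3)=2; g_yy(1)=36, g_yy(4)=-36.
Local maxima occur where both diagonal entries negative: none. Count: 0.

0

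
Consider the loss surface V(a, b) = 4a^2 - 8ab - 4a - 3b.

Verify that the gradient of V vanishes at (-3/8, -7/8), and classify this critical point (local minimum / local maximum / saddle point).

∇V = (8a - 8b - 4, -8a - 3); substituting (-3/8, -7/8) gives ∇V = (0, 0), so (-3/8, -7/8) is indeed a critical point.
The Hessian of V is constant: H = [[8, -8], [-8, 0]].
det(H) = 8·0 − (-8)² = -64.
Since det(H) < 0, H is indefinite and the critical point is a saddle point.

saddle point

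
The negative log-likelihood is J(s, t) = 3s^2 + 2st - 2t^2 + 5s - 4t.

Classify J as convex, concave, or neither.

J is quadratic, so its Hessian is the constant matrix H = [[6, 2], [2, -4]].
det(H) = -28, tr(H) = 2.
det(H) < 0, so H is indefinite: neither convex nor concave.

neither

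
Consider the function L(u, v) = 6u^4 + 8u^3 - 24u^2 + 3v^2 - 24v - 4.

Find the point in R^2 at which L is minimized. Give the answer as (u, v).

(-2, 4)

L(u,v) separates as P(u) + Q(v) − 4, so its minimum is min P + min Q − 4.
P'(u) = 24u(u - 1)(u + 2) vanishes at u ∈ {-2, 0, 1}; Q'(v) = 6v - 24 vanishes at v ∈ {4}.
Local minima of P (where P''>0): P(-2)=-64, P(1)=-10. Local minima of Q: Q(4)=-48.
So the global minimum of L is P(-2) + Q(4) − 4 = -64 − 48 − 4 = -116, attained at (-2, 4).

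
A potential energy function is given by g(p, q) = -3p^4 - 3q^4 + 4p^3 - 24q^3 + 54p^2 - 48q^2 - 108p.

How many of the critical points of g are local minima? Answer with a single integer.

g separates as a function of p plus a function of q, so ∇g=0 decouples.
∂g/∂p = -12(p - 3)(p - 1)(p + 3) = 0 at p ∈ {-3, 1, 3}; ∂g/∂q = -12q(q + 2)(q + 4) = 0 at q ∈ {-4, -2, 0}.
The Hessian is diagonal: diag(g_pp, g_qq). Second derivatives: g_pp(-3)=-288, g_pp(1)=96, g_pp(3)=-144; g_qq(-4)=-96, g_qq(-2)=48, g_qq(0)=-96.
Local minima occur where both diagonal entries positive: (1, -2). Count: 1.

1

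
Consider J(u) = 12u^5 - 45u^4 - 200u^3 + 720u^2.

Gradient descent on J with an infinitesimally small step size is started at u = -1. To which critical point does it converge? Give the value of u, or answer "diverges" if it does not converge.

0

J'(u) = 60u(u - 4)(u - 2)(u + 3), so J'(-1) = -1800.
Gradient descent moves in the -J' direction, i.e. u is increasing.
The nearest critical point in that direction is u = 0, where J'' = 1440 > 0 (a local minimum). The iterate converges there.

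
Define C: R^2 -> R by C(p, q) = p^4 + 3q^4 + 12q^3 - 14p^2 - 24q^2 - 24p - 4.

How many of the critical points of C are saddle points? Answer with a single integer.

C separates as a function of p plus a function of q, so ∇C=0 decouples.
∂C/∂p = 4(p - 3)(p + 1)(p + 2) = 0 at p ∈ {-2, -1, 3}; ∂C/∂q = 12q(q - 1)(q + 4) = 0 at q ∈ {-4, 0, 1}.
The Hessian is diagonal: diag(C_pp, C_qq). Second derivatives: C_pp(-2)=20, C_pp(-1)=-16, C_pp(3)=80; C_qq(-4)=240, C_qq(0)=-48, C_qq(1)=60.
Saddle points occur where the two diagonal entries have opposite signs: (-2, 0), (-1, -4), (-1, 1), (3, 0). Count: 4.

4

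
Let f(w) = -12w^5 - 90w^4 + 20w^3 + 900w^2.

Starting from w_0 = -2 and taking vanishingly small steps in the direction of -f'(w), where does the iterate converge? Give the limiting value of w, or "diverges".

f'(w) = -60w(w - 2)(w + 3)(w + 5), so f'(-2) = -1440.
Gradient descent moves in the -f' direction, i.e. w is increasing.
The nearest critical point in that direction is w = 0, where f'' = 1800 > 0 (a local minimum). The iterate converges there.

0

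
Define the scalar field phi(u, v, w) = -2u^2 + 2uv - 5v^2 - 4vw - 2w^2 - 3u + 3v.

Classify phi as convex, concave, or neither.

concave

phi is quadratic, so its Hessian is the constant matrix H = [[-4, 2, 0], [2, -10, -4], [0, -4, -4]].
Leading principal minors: -4, 36, -80.
Signs alternate −, +, − ⇒ H ≺ 0 ⇒ concave.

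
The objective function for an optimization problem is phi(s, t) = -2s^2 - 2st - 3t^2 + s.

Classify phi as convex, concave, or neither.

phi is quadratic, so its Hessian is the constant matrix H = [[-4, -2], [-2, -6]].
det(H) = 20, tr(H) = -10.
det(H) > 0 and tr(H) < 0, so H is negative definite everywhere: concave.

concave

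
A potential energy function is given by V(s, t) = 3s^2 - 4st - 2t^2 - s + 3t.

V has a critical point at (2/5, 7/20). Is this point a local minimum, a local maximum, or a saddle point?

saddle point

The Hessian of V is constant: H = [[6, -4], [-4, -4]].
det(H) = 6·(-4) − (-4)² = -40.
Since det(H) < 0, H is indefinite and the critical point is a saddle point.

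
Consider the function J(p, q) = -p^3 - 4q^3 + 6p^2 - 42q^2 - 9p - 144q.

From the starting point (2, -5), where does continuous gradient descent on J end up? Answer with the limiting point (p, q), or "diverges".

(1, -4)

J is separable, so gradient descent decouples: p follows -∂J/∂p, q follows -∂J/∂q.
∂J/∂p = -3(p - 3)(p - 1); at p=2 this is 3, so p decreases.
∂J/∂q = -12(q + 3)(q + 4); at q=-5 this is -24, so q increases.
p converges to its nearest critical value 1 (a local min of the p-part); q converges to -4. The iterate converges to (1, -4).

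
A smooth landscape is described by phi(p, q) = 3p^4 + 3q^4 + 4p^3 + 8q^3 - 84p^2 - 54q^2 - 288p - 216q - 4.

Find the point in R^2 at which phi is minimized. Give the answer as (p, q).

(4, 3)

phi(p,q) separates as A(p) + B(q) − 4, so its minimum is min A + min B − 4.
A'(p) = 12(p - 4)(p + 2)(p + 3) vanishes at p ∈ {-3, -2, 4}; B'(q) = 12(q - 3)(q + 2)(q + 3) vanishes at q ∈ {-3, -2, 3}.
Local minima of A (where A''>0): A(-3)=243, A(4)=-1472. Local minima of B: B(-3)=189, B(3)=-675.
So the global minimum of phi is A(4) + B(3) − 4 = -1472 − 675 − 4 = -2151, attained at (4, 3).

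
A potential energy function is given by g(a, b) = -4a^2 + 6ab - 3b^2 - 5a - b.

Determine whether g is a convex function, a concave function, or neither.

g is quadratic, so its Hessian is the constant matrix H = [[-8, 6], [6, -6]].
det(H) = 12, tr(H) = -14.
det(H) > 0 and tr(H) < 0, so H is negative definite everywhere: concave.

concave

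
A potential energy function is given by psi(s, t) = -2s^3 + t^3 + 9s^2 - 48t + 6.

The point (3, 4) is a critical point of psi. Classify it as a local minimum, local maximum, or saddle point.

saddle point

The mixed partial ∂²psi/∂s∂t is 0, so the Hessian at any point is diag(psi_ss, psi_tt) = diag(6(-2s + 3), 6t).
At (3, 4): H = diag(-18, 24).
The eigenvalues have opposite signs, so H is indefinite: a saddle point.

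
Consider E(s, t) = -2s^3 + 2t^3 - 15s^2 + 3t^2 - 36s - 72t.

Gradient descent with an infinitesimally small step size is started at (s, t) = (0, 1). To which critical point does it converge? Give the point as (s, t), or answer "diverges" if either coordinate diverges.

E is separable, so gradient descent decouples: s follows -∂E/∂s, t follows -∂E/∂t.
∂E/∂s = -6(s + 2)(s + 3); at s=0 this is -36, so s increases.
∂E/∂t = 6(t - 3)(t + 4); at t=1 this is -60, so t increases.
The s-coordinate has no critical point in that direction and runs off to infinity.

diverges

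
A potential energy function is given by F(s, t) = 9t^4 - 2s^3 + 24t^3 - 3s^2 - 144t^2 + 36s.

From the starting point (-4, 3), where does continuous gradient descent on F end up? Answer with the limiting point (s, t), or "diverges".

F is separable, so gradient descent decouples: s follows -∂F/∂s, t follows -∂F/∂t.
∂F/∂s = -6(s - 2)(s + 3); at s=-4 this is -36, so s increases.
∂F/∂t = 36t(t - 2)(t + 4); at t=3 this is 756, so t decreases.
s converges to its nearest critical value -3 (a local min of the s-part); t converges to 2. The iterate converges to (-3, 2).

(-3, 2)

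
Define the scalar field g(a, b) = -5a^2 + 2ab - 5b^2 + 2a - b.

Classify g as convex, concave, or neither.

concave

g is quadratic, so its Hessian is the constant matrix H = [[-10, 2], [2, -10]].
det(H) = 96, tr(H) = -20.
det(H) > 0 and tr(H) < 0, so H is negative definite everywhere: concave.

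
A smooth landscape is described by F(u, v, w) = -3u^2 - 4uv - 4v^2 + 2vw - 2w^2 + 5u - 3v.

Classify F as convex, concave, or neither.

concave

F is quadratic, so its Hessian is the constant matrix H = [[-6, -4, 0], [-4, -8, 2], [0, 2, -4]].
Leading principal minors: -6, 32, -104.
Signs alternate −, +, − ⇒ H ≺ 0 ⇒ concave.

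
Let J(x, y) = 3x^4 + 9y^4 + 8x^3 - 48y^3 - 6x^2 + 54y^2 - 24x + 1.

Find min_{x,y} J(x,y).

J(x,y) separates as P(x) + Q(y) + 1, so its minimum is min P + min Q + 1.
P'(x) = 12(x - 1)(x + 1)(x + 2) vanishes at x ∈ {-2, -1, 1}; Q'(y) = 36y(y - 3)(y - 1) vanishes at y ∈ {0, 1, 3}.
Local minima of P (where P''>0): P(-2)=8, P(1)=-19. Local minima of Q: Q(0)=0, Q(3)=-81.
So the global minimum of J is P(1) + Q(3) + 1 = -19 − 81 + 1 = -99, attained at (1, 3).

-99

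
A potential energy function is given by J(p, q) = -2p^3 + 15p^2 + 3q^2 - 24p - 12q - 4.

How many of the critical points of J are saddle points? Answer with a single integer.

1

J separates as a function of p plus a function of q, so ∇J=0 decouples.
∂J/∂p = -6(p - 4)(p - 1) = 0 at p ∈ {1, 4}; ∂J/∂q = 6(q - 2) = 0 at q ∈ {2}.
The Hessian is diagonal: diag(J_pp, J_qq). Second derivatives: J_pp(1)=18, J_pp(4)=-18; J_qq(2)=6.
Saddle points occur where the two diagonal entries have opposite signs: (4, 2). Count: 1.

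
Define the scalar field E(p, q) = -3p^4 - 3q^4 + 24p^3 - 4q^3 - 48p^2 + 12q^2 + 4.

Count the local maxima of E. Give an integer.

4

E separates as a function of p plus a function of q, so ∇E=0 decouples.
∂E/∂p = -12p(p - 4)(p - 2) = 0 at p ∈ {0, 2, 4}; ∂E/∂q = -12q(q - 1)(q + 2) = 0 at q ∈ {-2, 0, 1}.
The Hessian is diagonal: diag(E_pp, E_qq). Second derivatives: E_pp(0)=-96, E_pp(2)=48, E_pp(4)=-96; E_qq(-2)=-72, E_qq(0)=24, E_qq(1)=-36.
Local maxima occur where both diagonal entries negative: (0, -2), (0, 1), (4, -2), (4, 1). Count: 4.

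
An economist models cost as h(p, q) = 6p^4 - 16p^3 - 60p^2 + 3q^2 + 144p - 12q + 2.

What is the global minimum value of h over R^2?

h(p,q) separates as A(p) + B(q) + 2, so its minimum is min A + min B + 2.
A'(p) = 24(p - 3)(p - 1)(p + 2) vanishes at p ∈ {-2, 1, 3}; B'(q) = 6q - 12 vanishes at q ∈ {2}.
Local minima of A (where A''>0): A(-2)=-304, A(3)=-54. Local minima of B: B(2)=-12.
So the global minimum of h is A(-2) + B(2) + 2 = -304 − 12 + 2 = -314, attained at (-2, 2).

-314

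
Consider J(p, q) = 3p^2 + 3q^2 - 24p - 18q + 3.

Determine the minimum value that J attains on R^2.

J(p,q) separates as A(p) + B(q) + 3, so its minimum is min A + min B + 3.
A'(p) = 6p - 24 vanishes at p ∈ {4}; B'(q) = 6q - 18 vanishes at q ∈ {3}.
Local minima of A (where A''>0): A(4)=-48. Local minima of B: B(3)=-27.
So the global minimum of J is A(4) + B(3) + 3 = -48 − 27 + 3 = -72, attained at (4, 3).

-72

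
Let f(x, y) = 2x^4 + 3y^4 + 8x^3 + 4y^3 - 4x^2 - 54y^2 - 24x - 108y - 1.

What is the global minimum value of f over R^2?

-478

f(x,y) separates as P(x) + Q(y) − 1, so its minimum is min P + min Q − 1.
P'(x) = 8(x - 1)(x + 1)(x + 3) vanishes at x ∈ {-3, -1, 1}; Q'(y) = 12(y - 3)(y + 1)(y + 3) vanishes at y ∈ {-3, -1, 3}.
Local minima of P (where P''>0): P(-3)=-18, P(1)=-18. Local minima of Q: Q(-3)=-27, Q(3)=-459.
So the global minimum of f is P(-3) + Q(3) − 1 = -18 − 459 − 1 = -478, attained at (-3, 3).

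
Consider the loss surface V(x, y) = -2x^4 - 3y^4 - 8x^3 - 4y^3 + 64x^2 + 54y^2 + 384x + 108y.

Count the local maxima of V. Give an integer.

V separates as a function of x plus a function of y, so ∇V=0 decouples.
∂V/∂x = -8(x - 4)(x + 3)(x + 4) = 0 at x ∈ {-4, -3, 4}; ∂V/∂y = -12(y - 3)(y + 1)(y + 3) = 0 at y ∈ {-3, -1, 3}.
The Hessian is diagonal: diag(V_xx, V_yy). Second derivatives: V_xx(-4)=-64, V_xx(-3)=56, V_xx(4)=-448; V_yy(-3)=-144, V_yy(-1)=96, V_yy(3)=-288.
Local maxima occur where both diagonal entries negative: (-4, -3), (-4, 3), (4, -3), (4, 3). Count: 4.

4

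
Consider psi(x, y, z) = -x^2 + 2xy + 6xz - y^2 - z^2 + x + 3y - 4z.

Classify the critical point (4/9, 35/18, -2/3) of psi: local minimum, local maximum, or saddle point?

saddle point

The Hessian is constant: H = [[-2, 2, 6], [2, -2, 0], [6, 0, -2]].
Leading principal minors: Δ₁ = -2, Δ₂ = 0, Δ₃ = 72.
The minors fit neither the all-positive nor the alternating-sign pattern, so H is indefinite: a saddle point.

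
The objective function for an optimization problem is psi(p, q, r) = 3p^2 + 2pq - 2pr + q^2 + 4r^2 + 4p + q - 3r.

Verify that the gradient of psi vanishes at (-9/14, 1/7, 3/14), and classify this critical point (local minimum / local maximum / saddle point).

local minimum

∇psi = (6p + 2q - 2r + 4, 2p + 2q + 1, -2p + 8r - 3); substituting (-9/14, 1/7, 3/14) gives ∇psi = (0, 0, 0), so (-9/14, 1/7, 3/14) is indeed a critical point.
The Hessian is constant: H = [[6, 2, -2], [2, 2, 0], [-2, 0, 8]].
Leading principal minors: Δ₁ = 6, Δ₂ = 8, Δ₃ = 56.
All leading minors are positive, so H is positive definite: a local minimum.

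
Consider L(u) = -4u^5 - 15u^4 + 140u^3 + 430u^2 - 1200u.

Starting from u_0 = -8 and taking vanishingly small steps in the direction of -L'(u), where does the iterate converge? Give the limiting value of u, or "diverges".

-5

L'(u) = -20(u - 4)(u - 1)(u + 3)(u + 5), so L'(-8) = -32400.
Gradient descent moves in the -L' direction, i.e. u is increasing.
The nearest critical point in that direction is u = -5, where L'' = 2160 > 0 (a local minimum). The iterate converges there.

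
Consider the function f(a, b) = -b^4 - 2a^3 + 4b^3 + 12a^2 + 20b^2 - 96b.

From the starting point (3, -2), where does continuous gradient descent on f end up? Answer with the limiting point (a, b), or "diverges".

f is separable, so gradient descent decouples: a follows -∂f/∂a, b follows -∂f/∂b.
∂f/∂a = -6a(a - 4); at a=3 this is 18, so a decreases.
∂f/∂b = -4(b - 4)(b - 2)(b + 3); at b=-2 this is -96, so b increases.
a converges to its nearest critical value 0 (a local min of the a-part); b converges to 2. The iterate converges to (0, 2).

(0, 2)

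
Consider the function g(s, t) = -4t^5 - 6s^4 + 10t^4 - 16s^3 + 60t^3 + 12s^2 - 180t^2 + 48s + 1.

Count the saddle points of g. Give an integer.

g separates as a function of s plus a function of t, so ∇g=0 decouples.
∂g/∂s = -24(s - 1)(s + 1)(s + 2) = 0 at s ∈ {-2, -1, 1}; ∂g/∂t = -20t(t - 3)(t - 2)(t + 3) = 0 at t ∈ {-3, 0, 2, 3}.
The Hessian is diagonal: diag(g_ss, g_tt). Second derivatives: g_ss(-2)=-72, g_ss(-1)=48, g_ss(1)=-144; g_tt(-3)=1800, g_tt(0)=-360, g_tt(2)=200, g_tt(3)=-360.
Saddle points occur where the two diagonal entries have opposite signs: (-2, -3), (-2, 2), (-1, 0), (-1, 3), (1, -3), (1, 2). Count: 6.

6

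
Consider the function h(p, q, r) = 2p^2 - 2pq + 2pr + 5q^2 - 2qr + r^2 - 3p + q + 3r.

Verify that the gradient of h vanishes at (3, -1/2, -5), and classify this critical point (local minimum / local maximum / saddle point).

∇h = (4p - 2q + 2r - 3, -2p + 10q - 2r + 1, 2p - 2q + 2r + 3); substituting (3, -1/2, -5) gives ∇h = (0, 0, 0), so (3, -1/2, -5) is indeed a critical point.
The Hessian is constant: H = [[4, -2, 2], [-2, 10, -2], [2, -2, 2]].
Leading principal minors: Δ₁ = 4, Δ₂ = 36, Δ₃ = 32.
All leading minors are positive, so H is positive definite: a local minimum.

local minimum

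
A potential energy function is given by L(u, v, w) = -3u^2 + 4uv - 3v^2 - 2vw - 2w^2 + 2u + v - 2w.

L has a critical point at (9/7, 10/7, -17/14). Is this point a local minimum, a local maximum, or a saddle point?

The Hessian is constant: H = [[-6, 4, 0], [4, -6, -2], [0, -2, -4]].
Leading principal minors: Δ₁ = -6, Δ₂ = 20, Δ₃ = -56.
The minors alternate sign starting negative (−, +, −), so H is negative definite: a local maximum.

local maximum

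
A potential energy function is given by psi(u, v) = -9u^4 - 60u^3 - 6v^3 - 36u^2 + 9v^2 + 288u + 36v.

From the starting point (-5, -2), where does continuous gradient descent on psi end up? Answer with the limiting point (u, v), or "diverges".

psi is separable, so gradient descent decouples: u follows -∂psi/∂u, v follows -∂psi/∂v.
∂psi/∂u = -36(u - 1)(u + 2)(u + 4); at u=-5 this is 648, so u decreases.
∂psi/∂v = -18(v - 2)(v + 1); at v=-2 this is -72, so v increases.
The u-coordinate has no critical point in that direction and runs off to infinity.

diverges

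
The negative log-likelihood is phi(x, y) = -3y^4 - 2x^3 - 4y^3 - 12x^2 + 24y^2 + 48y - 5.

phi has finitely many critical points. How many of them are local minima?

1

phi separates as a function of x plus a function of y, so ∇phi=0 decouples.
∂phi/∂x = -6x(x + 4) = 0 at x ∈ {-4, 0}; ∂phi/∂y = -12(y - 2)(y + 1)(y + 2) = 0 at y ∈ {-2, -1, 2}.
The Hessian is diagonal: diag(phi_xx, phi_yy). Second derivatives: phi_xx(-4)=24, phi_xx(0)=-24; phi_yy(-2)=-48, phi_yy(-1)=36, phi_yy(2)=-144.
Local minima occur where both diagonal entries positive: (-4, -1). Count: 1.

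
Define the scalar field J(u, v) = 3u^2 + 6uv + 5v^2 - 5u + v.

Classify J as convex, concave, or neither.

convex

J is quadratic, so its Hessian is the constant matrix H = [[6, 6], [6, 10]].
det(H) = 24, tr(H) = 16.
det(H) > 0 and tr(H) > 0, so H is positive definite everywhere: convex.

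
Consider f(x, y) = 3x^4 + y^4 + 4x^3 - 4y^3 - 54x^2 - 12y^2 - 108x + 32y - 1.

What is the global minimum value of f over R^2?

-524

f(x,y) separates as P(x) + Q(y) − 1, so its minimum is min P + min Q − 1.
P'(x) = 12(x - 3)(x + 1)(x + 3) vanishes at x ∈ {-3, -1, 3}; Q'(y) = 4(y - 4)(y - 1)(y + 2) vanishes at y ∈ {-2, 1, 4}.
Local minima of P (where P''>0): P(-3)=-27, P(3)=-459. Local minima of Q: Q(-2)=-64, Q(4)=-64.
So the global minimum of f is P(3) + Q(-2) − 1 = -459 − 64 − 1 = -524, attained at (3, -2).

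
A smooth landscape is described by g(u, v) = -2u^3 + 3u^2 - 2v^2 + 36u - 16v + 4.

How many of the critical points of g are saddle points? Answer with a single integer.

g separates as a function of u plus a function of v, so ∇g=0 decouples.
∂g/∂u = -6(u - 3)(u + 2) = 0 at u ∈ {-2, 3}; ∂g/∂v = -4(v + 4) = 0 at v ∈ {-4}.
The Hessian is diagonal: diag(g_uu, g_vv). Second derivatives: g_uu(-2)=30, g_uu(3)=-30; g_vv(-4)=-4.
Saddle points occur where the two diagonal entries have opposite signs: (-2, -4). Count: 1.

1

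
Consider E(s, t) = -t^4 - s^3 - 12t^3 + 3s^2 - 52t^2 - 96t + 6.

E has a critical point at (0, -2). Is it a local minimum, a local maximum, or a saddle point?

The mixed partial ∂²E/∂s∂t is 0, so the Hessian at any point is diag(E_ss, E_tt) = diag(6(-s + 1), -4(3t^2 + 18t + 26)).
At (0, -2): H = diag(6, -8).
The eigenvalues have opposite signs, so H is indefinite: a saddle point.

saddle point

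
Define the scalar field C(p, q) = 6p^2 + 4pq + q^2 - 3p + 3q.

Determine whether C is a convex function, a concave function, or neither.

C is quadratic, so its Hessian is the constant matrix H = [[12, 4], [4, 2]].
det(H) = 8, tr(H) = 14.
det(H) > 0 and tr(H) > 0, so H is positive definite everywhere: convex.

convex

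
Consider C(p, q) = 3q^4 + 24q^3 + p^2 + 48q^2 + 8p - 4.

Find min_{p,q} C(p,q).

-20

C(p,q) separates as A(p) + B(q) − 4, so its minimum is min A + min B − 4.
A'(p) = 2p + 8 vanishes at p ∈ {-4}; B'(q) = 12q(q + 2)(q + 4) vanishes at q ∈ {-4, -2, 0}.
Local minima of A (where A''>0): A(-4)=-16. Local minima of B: B(-4)=0, B(0)=0.
So the global minimum of C is A(-4) + B(-4) − 4 = -16 + 0 − 4 = -20, attained at (-4, -4).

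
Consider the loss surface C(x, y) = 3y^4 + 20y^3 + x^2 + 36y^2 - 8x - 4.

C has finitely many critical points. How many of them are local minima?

2

C separates as a function of x plus a function of y, so ∇C=0 decouples.
∂C/∂x = 2(x - 4) = 0 at x ∈ {4}; ∂C/∂y = 12y(y + 2)(y + 3) = 0 at y ∈ {-3, -2, 0}.
The Hessian is diagonal: diag(C_xx, C_yy). Second derivatives: C_xx(4)=2; C_yy(-3)=36, C_yy(-2)=-24, C_yy(0)=72.
Local minima occur where both diagonal entries positive: (4, -3), (4, 0). Count: 2.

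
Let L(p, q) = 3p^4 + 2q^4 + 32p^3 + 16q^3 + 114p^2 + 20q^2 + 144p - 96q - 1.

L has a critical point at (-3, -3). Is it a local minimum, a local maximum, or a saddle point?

The mixed partial ∂²L/∂p∂q is 0, so the Hessian at any point is diag(L_pp, L_qq) = diag(12(3p^2 + 16p + 19), 8(3q^2 + 12q + 5)).
At (-3, -3): H = diag(-24, -32).
Both eigenvalues are negative, so H is negative definite: a local maximum.

local maximum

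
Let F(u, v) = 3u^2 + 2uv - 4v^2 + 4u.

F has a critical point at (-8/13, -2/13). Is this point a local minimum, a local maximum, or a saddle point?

The Hessian of F is constant: H = [[6, 2], [2, -8]].
det(H) = 6·(-8) − 2² = -52.
Since det(H) < 0, H is indefinite and the critical point is a saddle point.

saddle point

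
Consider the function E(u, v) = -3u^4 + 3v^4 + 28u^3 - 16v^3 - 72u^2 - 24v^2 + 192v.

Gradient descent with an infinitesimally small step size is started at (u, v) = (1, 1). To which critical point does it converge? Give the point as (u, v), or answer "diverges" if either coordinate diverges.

E is separable, so gradient descent decouples: u follows -∂E/∂u, v follows -∂E/∂v.
∂E/∂u = -12u(u - 4)(u - 3); at u=1 this is -72, so u increases.
∂E/∂v = 12(v - 4)(v - 2)(v + 2); at v=1 this is 108, so v decreases.
u converges to its nearest critical value 3 (a local min of the u-part); v converges to -2. The iterate converges to (3, -2).

(3, -2)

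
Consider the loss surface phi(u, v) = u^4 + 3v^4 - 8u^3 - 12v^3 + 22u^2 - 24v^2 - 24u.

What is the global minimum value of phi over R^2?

-393

phi(u,v) separates as P(u) + Q(v), so its minimum is min P + min Q.
P'(u) = 4(u - 3)(u - 2)(u - 1) vanishes at u ∈ {1, 2, 3}; Q'(v) = 12v(v - 4)(v + 1) vanishes at v ∈ {-1, 0, 4}.
Local minima of P (where P''>0): P(1)=-9, P(3)=-9. Local minima of Q: Q(-1)=-9, Q(4)=-384.
So the global minimum of phi is P(1) + Q(4) = -9 − 384 = -393, attained at (1, 4).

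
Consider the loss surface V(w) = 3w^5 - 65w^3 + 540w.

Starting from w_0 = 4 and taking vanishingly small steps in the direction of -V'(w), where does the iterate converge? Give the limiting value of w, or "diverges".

V'(w) = 15(w - 3)(w - 2)(w + 2)(w + 3), so V'(4) = 1260.
Gradient descent moves in the -V' direction, i.e. w is decreasing.
The nearest critical point in that direction is w = 3, where V'' = 450 > 0 (a local minimum). The iterate converges there.

3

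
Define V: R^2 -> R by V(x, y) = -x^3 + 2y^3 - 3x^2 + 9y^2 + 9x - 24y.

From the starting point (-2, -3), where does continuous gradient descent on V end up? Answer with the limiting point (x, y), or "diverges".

V is separable, so gradient descent decouples: x follows -∂V/∂x, y follows -∂V/∂y.
∂V/∂x = -3(x - 1)(x + 3); at x=-2 this is 9, so x decreases.
∂V/∂y = 6(y - 1)(y + 4); at y=-3 this is -24, so y increases.
x converges to its nearest critical value -3 (a local min of the x-part); y converges to 1. The iterate converges to (-3, 1).

(-3, 1)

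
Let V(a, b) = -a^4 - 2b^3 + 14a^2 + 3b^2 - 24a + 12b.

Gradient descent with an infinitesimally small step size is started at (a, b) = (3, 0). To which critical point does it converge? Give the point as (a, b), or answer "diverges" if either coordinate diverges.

V is separable, so gradient descent decouples: a follows -∂V/∂a, b follows -∂V/∂b.
∂V/∂a = -4(a - 2)(a - 1)(a + 3); at a=3 this is -48, so a increases.
∂V/∂b = -6(b - 2)(b + 1); at b=0 this is 12, so b decreases.
The a-coordinate has no critical point in that direction and runs off to infinity.

diverges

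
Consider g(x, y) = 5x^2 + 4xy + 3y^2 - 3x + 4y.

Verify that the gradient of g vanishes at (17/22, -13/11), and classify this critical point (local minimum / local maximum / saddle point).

∇g = (10x + 4y - 3, 4x + 6y + 4); substituting (17/22, -13/11) gives ∇g = (0, 0), so (17/22, -13/11) is indeed a critical point.
The Hessian of g is constant: H = [[10, 4], [4, 6]].
det(H) = 10·6 − 4² = 44.
det(H) > 0 and tr(H) = 16 > 0, so H is positive definite and the point is a local minimum.

local minimum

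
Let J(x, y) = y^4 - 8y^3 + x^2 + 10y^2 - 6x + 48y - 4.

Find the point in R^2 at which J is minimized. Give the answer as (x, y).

(3, -1)

J(x,y) separates as P(x) + Q(y) − 4, so its minimum is min P + min Q − 4.
P'(x) = 2x - 6 vanishes at x ∈ {3}; Q'(y) = 4(y - 4)(y - 3)(y + 1) vanishes at y ∈ {-1, 3, 4}.
Local minima of P (where P''>0): P(3)=-9. Local minima of Q: Q(-1)=-29, Q(4)=96.
So the global minimum of J is P(3) + Q(-1) − 4 = -9 − 29 − 4 = -42, attained at (3, -1).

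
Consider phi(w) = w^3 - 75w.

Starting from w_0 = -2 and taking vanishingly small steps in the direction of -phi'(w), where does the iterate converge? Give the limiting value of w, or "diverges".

phi'(w) = 3(w - 5)(w + 5), so phi'(-2) = -63.
Gradient descent moves in the -phi' direction, i.e. w is increasing.
The nearest critical point in that direction is w = 5, where phi'' = 30 > 0 (a local minimum). The iterate converges there.

5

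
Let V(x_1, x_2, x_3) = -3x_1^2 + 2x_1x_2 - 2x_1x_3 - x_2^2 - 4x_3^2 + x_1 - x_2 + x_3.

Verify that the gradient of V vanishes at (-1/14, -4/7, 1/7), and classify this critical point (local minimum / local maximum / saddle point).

local maximum

∇V = (-6x_1 + 2x_2 - 2x_3 + 1, 2x_1 - 2x_2 - 1, -2x_1 - 8x_3 + 1); substituting (-1/14, -4/7, 1/7) gives ∇V = (0, 0, 0), so (-1/14, -4/7, 1/7) is indeed a critical point.
The Hessian is constant: H = [[-6, 2, -2], [2, -2, 0], [-2, 0, -8]].
Leading principal minors: Δ₁ = -6, Δ₂ = 8, Δ₃ = -56.
The minors alternate sign starting negative (−, +, −), so H is negative definite: a local maximum.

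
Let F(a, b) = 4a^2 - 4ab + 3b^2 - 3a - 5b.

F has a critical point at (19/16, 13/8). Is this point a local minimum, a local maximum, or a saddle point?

local minimum

The Hessian of F is constant: H = [[8, -4], [-4, 6]].
det(H) = 8·6 − (-4)² = 32.
det(H) > 0 and tr(H) = 14 > 0, so H is positive definite and the point is a local minimum.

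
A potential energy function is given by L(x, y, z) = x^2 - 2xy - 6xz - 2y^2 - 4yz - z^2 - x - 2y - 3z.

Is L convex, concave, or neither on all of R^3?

L is quadratic, so its Hessian is the constant matrix H = [[2, -2, -6], [-2, -4, -4], [-6, -4, -2]].
Leading principal minors: 2, -12, 40.
Neither pattern holds ⇒ H is indefinite ⇒ neither convex nor concave.

neither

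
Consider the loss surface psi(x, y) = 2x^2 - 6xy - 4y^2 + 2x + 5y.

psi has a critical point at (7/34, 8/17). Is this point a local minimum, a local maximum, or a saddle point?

The Hessian of psi is constant: H = [[4, -6], [-6, -8]].
det(H) = 4·(-8) − (-6)² = -68.
Since det(H) < 0, H is indefinite and the critical point is a saddle point.

saddle point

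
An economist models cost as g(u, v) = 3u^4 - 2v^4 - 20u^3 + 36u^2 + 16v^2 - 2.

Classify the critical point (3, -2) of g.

saddle point

The mixed partial ∂²g/∂u∂v is 0, so the Hessian at any point is diag(g_uu, g_vv) = diag(12(3u^2 - 10u + 6), 8(-3v^2 + 4)).
At (3, -2): H = diag(36, -64).
The eigenvalues have opposite signs, so H is indefinite: a saddle point.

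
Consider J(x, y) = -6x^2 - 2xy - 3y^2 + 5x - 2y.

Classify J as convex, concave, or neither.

concave

J is quadratic, so its Hessian is the constant matrix H = [[-12, -2], [-2, -6]].
det(H) = 68, tr(H) = -18.
det(H) > 0 and tr(H) < 0, so H is negative definite everywhere: concave.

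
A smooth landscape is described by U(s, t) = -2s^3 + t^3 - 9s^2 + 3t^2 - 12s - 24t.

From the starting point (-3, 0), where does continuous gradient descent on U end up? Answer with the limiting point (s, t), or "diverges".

(-2, 2)

U is separable, so gradient descent decouples: s follows -∂U/∂s, t follows -∂U/∂t.
∂U/∂s = -6(s + 1)(s + 2); at s=-3 this is -12, so s increases.
∂U/∂t = 3(t - 2)(t + 4); at t=0 this is -24, so t increases.
s converges to its nearest critical value -2 (a local min of the s-part); t converges to 2. The iterate converges to (-2, 2).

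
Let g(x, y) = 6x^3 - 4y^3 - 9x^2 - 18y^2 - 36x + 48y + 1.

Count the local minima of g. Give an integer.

1

g separates as a function of x plus a function of y, so ∇g=0 decouples.
∂g/∂x = 18(x - 2)(x + 1) = 0 at x ∈ {-1, 2}; ∂g/∂y = -12(y - 1)(y + 4) = 0 at y ∈ {-4, 1}.
The Hessian is diagonal: diag(g_xx, g_yy). Second derivatives: g_xx(-1)=-54, g_xx(2)=54; g_yy(-4)=60, g_yy(1)=-60.
Local minima occur where both diagonal entries positive: (2, -4). Count: 1.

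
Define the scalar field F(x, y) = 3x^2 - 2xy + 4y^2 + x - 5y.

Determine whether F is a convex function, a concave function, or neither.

F is quadratic, so its Hessian is the constant matrix H = [[6, -2], [-2, 8]].
det(H) = 44, tr(H) = 14.
det(H) > 0 and tr(H) > 0, so H is positive definite everywhere: convex.

convex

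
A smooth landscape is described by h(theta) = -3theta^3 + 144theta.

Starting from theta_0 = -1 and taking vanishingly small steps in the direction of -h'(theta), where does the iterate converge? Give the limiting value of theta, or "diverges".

-4

h'(theta) = -9(theta - 4)(theta + 4), so h'(-1) = 135.
Gradient descent moves in the -h' direction, i.e. theta is decreasing.
The nearest critical point in that direction is theta = -4, where h'' = 72 > 0 (a local minimum). The iterate converges there.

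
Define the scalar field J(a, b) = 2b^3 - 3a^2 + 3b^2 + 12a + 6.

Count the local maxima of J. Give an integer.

1

J separates as a function of a plus a function of b, so ∇J=0 decouples.
∂J/∂a = -6(a - 2) = 0 at a ∈ {2}; ∂J/∂b = 6b(b + 1) = 0 at b ∈ {-1, 0}.
The Hessian is diagonal: diag(J_aa, J_bb). Second derivatives: J_aa(2)=-6; J_bb(-1)=-6, J_bb(0)=6.
Local maxima occur where both diagonal entries negative: (2, -1). Count: 1.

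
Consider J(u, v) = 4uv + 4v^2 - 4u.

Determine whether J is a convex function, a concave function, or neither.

neither

J is quadratic, so its Hessian is the constant matrix H = [[0, 4], [4, 8]].
det(H) = -16, tr(H) = 8.
det(H) < 0, so H is indefinite: neither convex nor concave.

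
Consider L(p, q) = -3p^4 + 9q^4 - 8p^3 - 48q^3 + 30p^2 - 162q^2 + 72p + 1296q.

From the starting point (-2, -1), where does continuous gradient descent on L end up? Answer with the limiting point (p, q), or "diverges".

(-1, -3)

L is separable, so gradient descent decouples: p follows -∂L/∂p, q follows -∂L/∂q.
∂L/∂p = -12(p - 2)(p + 1)(p + 3); at p=-2 this is -48, so p increases.
∂L/∂q = 36(q - 4)(q - 3)(q + 3); at q=-1 this is 1440, so q decreases.
p converges to its nearest critical value -1 (a local min of the p-part); q converges to -3. The iterate converges to (-1, -3).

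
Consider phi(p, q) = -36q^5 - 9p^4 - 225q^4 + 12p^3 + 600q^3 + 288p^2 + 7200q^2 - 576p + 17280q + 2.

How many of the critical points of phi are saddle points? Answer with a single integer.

phi separates as a function of p plus a function of q, so ∇phi=0 decouples.
∂phi/∂p = -36(p - 4)(p - 1)(p + 4) = 0 at p ∈ {-4, 1, 4}; ∂phi/∂q = -180(q - 4)(q + 2)(q + 3)(q + 4) = 0 at q ∈ {-4, -3, -2, 4}.
The Hessian is diagonal: diag(phi_pp, phi_qq). Second derivatives: phi_pp(-4)=-1440, phi_pp(1)=540, phi_pp(4)=-864; phi_qq(-4)=2880, phi_qq(-3)=-1260, phi_qq(-2)=2160, phi_qq(4)=-60480.
Saddle points occur where the two diagonal entries have opposite signs: (-4, -4), (-4, -2), (1, -3), (1, 4), (4, -4), (4, -2). Count: 6.

6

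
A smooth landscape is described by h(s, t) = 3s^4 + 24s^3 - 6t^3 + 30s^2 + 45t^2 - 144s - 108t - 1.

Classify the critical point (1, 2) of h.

local minimum

The mixed partial ∂²h/∂s∂t is 0, so the Hessian at any point is diag(h_ss, h_tt) = diag(12(3s^2 + 12s + 5), 18(-2t + 5)).
At (1, 2): H = diag(240, 18).
Both eigenvalues are positive, so H is positive definite: a local minimum.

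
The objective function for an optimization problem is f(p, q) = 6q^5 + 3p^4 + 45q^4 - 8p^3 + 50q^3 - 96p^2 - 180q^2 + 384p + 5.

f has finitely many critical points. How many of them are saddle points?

6

f separates as a function of p plus a function of q, so ∇f=0 decouples.
∂f/∂p = 12(p - 4)(p - 2)(p + 4) = 0 at p ∈ {-4, 2, 4}; ∂f/∂q = 30q(q - 1)(q + 3)(q + 4) = 0 at q ∈ {-4, -3, 0, 1}.
The Hessian is diagonal: diag(f_pp, f_qq). Second derivatives: f_pp(-4)=576, f_pp(2)=-144, f_pp(4)=192; f_qq(-4)=-600, f_qq(-3)=360, f_qq(0)=-360, f_qq(1)=600.
Saddle points occur where the two diagonal entries have opposite signs: (-4, -4), (-4, 0), (2, -3), (2, 1), (4, -4), (4, 0). Count: 6.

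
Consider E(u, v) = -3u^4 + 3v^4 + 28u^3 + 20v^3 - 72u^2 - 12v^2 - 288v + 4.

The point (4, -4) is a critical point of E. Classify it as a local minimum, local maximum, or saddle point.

saddle point

The mixed partial ∂²E/∂u∂v is 0, so the Hessian at any point is diag(E_uu, E_vv) = diag(12(-3u^2 + 14u - 12), 12(3v^2 + 10v - 2)).
At (4, -4): H = diag(-48, 72).
The eigenvalues have opposite signs, so H is indefinite: a saddle point.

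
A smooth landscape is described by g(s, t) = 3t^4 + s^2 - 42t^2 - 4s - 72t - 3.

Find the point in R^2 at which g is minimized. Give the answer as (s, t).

(2, 3)

g(s,t) separates as P(s) + Q(t) − 3, so its minimum is min P + min Q − 3.
P'(s) = 2s - 4 vanishes at s ∈ {2}; Q'(t) = 12(t - 3)(t + 1)(t + 2) vanishes at t ∈ {-2, -1, 3}.
Local minima of P (where P''>0): P(2)=-4. Local minima of Q: Q(-2)=24, Q(3)=-351.
So the global minimum of g is P(2) + Q(3) − 3 = -4 − 351 − 3 = -358, attained at (2, 3).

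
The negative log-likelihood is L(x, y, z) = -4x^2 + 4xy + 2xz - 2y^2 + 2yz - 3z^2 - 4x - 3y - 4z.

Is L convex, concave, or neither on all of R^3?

concave

L is quadratic, so its Hessian is the constant matrix H = [[-8, 4, 2], [4, -4, 2], [2, 2, -6]].
Leading principal minors: -8, 16, -16.
Signs alternate −, +, − ⇒ H ≺ 0 ⇒ concave.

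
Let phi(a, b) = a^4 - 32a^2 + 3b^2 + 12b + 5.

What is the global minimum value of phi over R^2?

phi(a,b) separates as P(a) + Q(b) + 5, so its minimum is min P + min Q + 5.
P'(a) = 4a(a - 4)(a + 4) vanishes at a ∈ {-4, 0, 4}; Q'(b) = 6b + 12 vanishes at b ∈ {-2}.
Local minima of P (where P''>0): P(-4)=-256, P(4)=-256. Local minima of Q: Q(-2)=-12.
So the global minimum of phi is P(-4) + Q(-2) + 5 = -256 − 12 + 5 = -263, attained at (-4, -2).

-263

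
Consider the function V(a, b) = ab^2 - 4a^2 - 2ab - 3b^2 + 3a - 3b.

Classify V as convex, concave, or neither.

neither

The term ab^2 is cubic, so the Hessian is not constant.
∂²V/∂b² = 2a - 6, which takes both signs as a varies (negative for sufficiently negative a). A diagonal entry of the Hessian changing sign means the Hessian is neither positive- nor negative-semidefinite on all of R^2.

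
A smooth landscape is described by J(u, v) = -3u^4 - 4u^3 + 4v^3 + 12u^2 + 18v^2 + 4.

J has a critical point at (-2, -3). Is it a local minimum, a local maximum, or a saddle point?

The mixed partial ∂²J/∂u∂v is 0, so the Hessian at any point is diag(J_uu, J_vv) = diag(12(-3u^2 - 2u + 2), 12(2v + 3)).
At (-2, -3): H = diag(-72, -36).
Both eigenvalues are negative, so H is negative definite: a local maximum.

local maximum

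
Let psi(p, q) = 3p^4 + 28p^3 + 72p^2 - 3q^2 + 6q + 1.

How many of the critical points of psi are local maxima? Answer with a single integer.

1

psi separates as a function of p plus a function of q, so ∇psi=0 decouples.
∂psi/∂p = 12p(p + 3)(p + 4) = 0 at p ∈ {-4, -3, 0}; ∂psi/∂q = -6(q - 1) = 0 at q ∈ {1}.
The Hessian is diagonal: diag(psi_pp, psi_qq). Second derivatives: psi_pp(-4)=48, psi_pp(-3)=-36, psi_pp(0)=144; psi_qq(1)=-6.
Local maxima occur where both diagonal entries negative: (-3, 1). Count: 1.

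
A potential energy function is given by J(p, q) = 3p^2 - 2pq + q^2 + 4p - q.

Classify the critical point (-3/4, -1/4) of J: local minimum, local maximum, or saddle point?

local minimum

The Hessian of J is constant: H = [[6, -2], [-2, 2]].
det(H) = 6·2 − (-2)² = 8.
det(H) > 0 and tr(H) = 8 > 0, so H is positive definite and the point is a local minimum.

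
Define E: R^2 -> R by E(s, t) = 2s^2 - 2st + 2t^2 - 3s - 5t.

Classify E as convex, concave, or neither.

E is quadratic, so its Hessian is the constant matrix H = [[4, -2], [-2, 4]].
det(H) = 12, tr(H) = 8.
det(H) > 0 and tr(H) > 0, so H is positive definite everywhere: convex.

convex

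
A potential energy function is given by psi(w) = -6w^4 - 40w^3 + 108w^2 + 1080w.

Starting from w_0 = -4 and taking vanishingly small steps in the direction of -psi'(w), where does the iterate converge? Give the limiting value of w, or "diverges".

-3

psi'(w) = -24(w - 3)(w + 3)(w + 5), so psi'(-4) = -168.
Gradient descent moves in the -psi' direction, i.e. w is increasing.
The nearest critical point in that direction is w = -3, where psi'' = 288 > 0 (a local minimum). The iterate converges there.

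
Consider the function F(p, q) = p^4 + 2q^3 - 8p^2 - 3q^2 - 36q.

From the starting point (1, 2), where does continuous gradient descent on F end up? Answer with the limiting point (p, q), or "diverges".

F is separable, so gradient descent decouples: p follows -∂F/∂p, q follows -∂F/∂q.
∂F/∂p = 4p(p - 2)(p + 2); at p=1 this is -12, so p increases.
∂F/∂q = 6(q - 3)(q + 2); at q=2 this is -24, so q increases.
p converges to its nearest critical value 2 (a local min of the p-part); q converges to 3. The iterate converges to (2, 3).

(2, 3)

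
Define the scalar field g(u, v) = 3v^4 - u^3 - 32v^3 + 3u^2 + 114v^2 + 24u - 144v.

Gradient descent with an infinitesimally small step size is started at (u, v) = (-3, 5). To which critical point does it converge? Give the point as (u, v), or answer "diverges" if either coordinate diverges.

g is separable, so gradient descent decouples: u follows -∂g/∂u, v follows -∂g/∂v.
∂g/∂u = -3(u - 4)(u + 2); at u=-3 this is -21, so u increases.
∂g/∂v = 12(v - 4)(v - 3)(v - 1); at v=5 this is 96, so v decreases.
u converges to its nearest critical value -2 (a local min of the u-part); v converges to 4. The iterate converges to (-2, 4).

(-2, 4)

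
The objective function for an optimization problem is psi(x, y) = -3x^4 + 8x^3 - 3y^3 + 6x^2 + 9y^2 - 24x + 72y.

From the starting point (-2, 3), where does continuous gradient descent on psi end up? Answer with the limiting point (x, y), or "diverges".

diverges

psi is separable, so gradient descent decouples: x follows -∂psi/∂x, y follows -∂psi/∂y.
∂psi/∂x = -12(x - 2)(x - 1)(x + 1); at x=-2 this is 144, so x decreases.
∂psi/∂y = -9(y - 4)(y + 2); at y=3 this is 45, so y decreases.
The x-coordinate has no critical point in that direction and runs off to infinity.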